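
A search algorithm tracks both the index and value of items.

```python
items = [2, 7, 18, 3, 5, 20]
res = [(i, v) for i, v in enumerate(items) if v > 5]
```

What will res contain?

Step 1: Filter enumerate([2, 7, 18, 3, 5, 20]) keeping v > 5:
  (0, 2): 2 <= 5, excluded
  (1, 7): 7 > 5, included
  (2, 18): 18 > 5, included
  (3, 3): 3 <= 5, excluded
  (4, 5): 5 <= 5, excluded
  (5, 20): 20 > 5, included
Therefore res = [(1, 7), (2, 18), (5, 20)].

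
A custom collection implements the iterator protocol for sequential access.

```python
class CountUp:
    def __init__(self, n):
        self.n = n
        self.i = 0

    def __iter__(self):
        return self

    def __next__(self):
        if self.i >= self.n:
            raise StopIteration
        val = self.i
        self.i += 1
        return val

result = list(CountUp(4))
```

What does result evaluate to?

Step 1: CountUp(4) creates an iterator counting 0 to 3.
Step 2: list() consumes all values: [0, 1, 2, 3].
Therefore result = [0, 1, 2, 3].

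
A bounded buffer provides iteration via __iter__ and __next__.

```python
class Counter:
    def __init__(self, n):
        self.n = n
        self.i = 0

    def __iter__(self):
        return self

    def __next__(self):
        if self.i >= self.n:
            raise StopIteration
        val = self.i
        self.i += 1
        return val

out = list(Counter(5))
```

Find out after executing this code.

Step 1: Counter(5) creates an iterator counting 0 to 4.
Step 2: list() consumes all values: [0, 1, 2, 3, 4].
Therefore out = [0, 1, 2, 3, 4].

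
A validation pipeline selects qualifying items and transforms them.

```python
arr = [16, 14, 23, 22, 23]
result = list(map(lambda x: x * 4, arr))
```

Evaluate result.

Step 1: Apply lambda x: x * 4 to each element:
  16 -> 64
  14 -> 56
  23 -> 92
  22 -> 88
  23 -> 92
Therefore result = [64, 56, 92, 88, 92].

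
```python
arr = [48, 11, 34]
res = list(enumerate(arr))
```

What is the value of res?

Step 1: enumerate pairs each element with its index:
  (0, 48)
  (1, 11)
  (2, 34)
Therefore res = [(0, 48), (1, 11), (2, 34)].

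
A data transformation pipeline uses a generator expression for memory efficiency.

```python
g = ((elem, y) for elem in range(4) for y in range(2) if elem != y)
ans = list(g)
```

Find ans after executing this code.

Step 1: Nested generator over range(4) x range(2) where elem != y:
  (0, 0): excluded (elem == y)
  (0, 1): included
  (1, 0): included
  (1, 1): excluded (elem == y)
  (2, 0): included
  (2, 1): included
  (3, 0): included
  (3, 1): included
Therefore ans = [(0, 1), (1, 0), (2, 0), (2, 1), (3, 0), (3, 1)].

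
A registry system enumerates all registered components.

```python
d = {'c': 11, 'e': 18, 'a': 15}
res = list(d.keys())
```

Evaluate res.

Step 1: d.keys() returns the dictionary keys in insertion order.
Therefore res = ['c', 'e', 'a'].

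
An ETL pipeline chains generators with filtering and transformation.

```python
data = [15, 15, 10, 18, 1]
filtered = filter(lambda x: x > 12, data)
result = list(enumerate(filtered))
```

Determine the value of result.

Step 1: Filter [15, 15, 10, 18, 1] for > 12: [15, 15, 18].
Step 2: enumerate re-indexes from 0: [(0, 15), (1, 15), (2, 18)].
Therefore result = [(0, 15), (1, 15), (2, 18)].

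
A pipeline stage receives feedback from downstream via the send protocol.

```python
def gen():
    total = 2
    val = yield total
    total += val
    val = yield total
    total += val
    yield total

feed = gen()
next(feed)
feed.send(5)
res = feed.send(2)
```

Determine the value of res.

Step 1: next() -> yield total=2.
Step 2: send(5) -> val=5, total = 2+5 = 7, yield 7.
Step 3: send(2) -> val=2, total = 7+2 = 9, yield 9.
Therefore res = 9.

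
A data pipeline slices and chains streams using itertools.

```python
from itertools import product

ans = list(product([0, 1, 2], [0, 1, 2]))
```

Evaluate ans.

Step 1: product([0, 1, 2], [0, 1, 2]) gives all pairs:
  (0, 0)
  (0, 1)
  (0, 2)
  (1, 0)
  (1, 1)
  (1, 2)
  (2, 0)
  (2, 1)
  (2, 2)
Therefore ans = [(0, 0), (0, 1), (0, 2), (1, 0), (1, 1), (1, 2), (2, 0), (2, 1), (2, 2)].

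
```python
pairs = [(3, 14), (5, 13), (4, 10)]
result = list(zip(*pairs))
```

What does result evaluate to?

Step 1: zip(*pairs) transposes: unzips [(3, 14), (5, 13), (4, 10)] into separate sequences.
Step 2: First elements: (3, 5, 4), second elements: (14, 13, 10).
Therefore result = [(3, 5, 4), (14, 13, 10)].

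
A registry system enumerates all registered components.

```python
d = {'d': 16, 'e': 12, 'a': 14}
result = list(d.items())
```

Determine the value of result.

Step 1: d.items() returns (key, value) pairs in insertion order.
Therefore result = [('d', 16), ('e', 12), ('a', 14)].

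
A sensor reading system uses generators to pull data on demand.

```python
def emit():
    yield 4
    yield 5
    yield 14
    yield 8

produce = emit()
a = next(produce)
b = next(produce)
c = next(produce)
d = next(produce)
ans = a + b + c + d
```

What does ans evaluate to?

Step 1: Create generator and consume all values:
  a = next(produce) = 4
  b = next(produce) = 5
  c = next(produce) = 14
  d = next(produce) = 8
Step 2: ans = 4 + 5 + 14 + 8 = 31.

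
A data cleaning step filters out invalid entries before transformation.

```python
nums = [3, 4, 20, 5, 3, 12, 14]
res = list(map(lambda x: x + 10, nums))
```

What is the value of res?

Step 1: Apply lambda x: x + 10 to each element:
  3 -> 13
  4 -> 14
  20 -> 30
  5 -> 15
  3 -> 13
  12 -> 22
  14 -> 24
Therefore res = [13, 14, 30, 15, 13, 22, 24].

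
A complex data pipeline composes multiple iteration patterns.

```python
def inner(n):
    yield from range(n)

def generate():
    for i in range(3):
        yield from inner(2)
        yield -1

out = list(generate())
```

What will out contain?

Step 1: For each i in range(3):
  i=0: yield from inner(2) -> [0, 1], then yield -1
  i=1: yield from inner(2) -> [0, 1], then yield -1
  i=2: yield from inner(2) -> [0, 1], then yield -1
Therefore out = [0, 1, -1, 0, 1, -1, 0, 1, -1].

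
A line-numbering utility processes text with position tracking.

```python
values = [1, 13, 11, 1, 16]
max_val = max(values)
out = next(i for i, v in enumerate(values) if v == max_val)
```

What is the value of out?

Step 1: max([1, 13, 11, 1, 16]) = 16.
Step 2: Find first index where value == 16:
  Index 0: 1 != 16
  Index 1: 13 != 16
  Index 2: 11 != 16
  Index 3: 1 != 16
  Index 4: 16 == 16, found!
Therefore out = 4.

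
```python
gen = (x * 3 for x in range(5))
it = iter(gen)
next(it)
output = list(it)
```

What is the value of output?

Step 1: Generator produces [0, 3, 6, 9, 12].
Step 2: next(it) consumes first element (0).
Step 3: list(it) collects remaining: [3, 6, 9, 12].
Therefore output = [3, 6, 9, 12].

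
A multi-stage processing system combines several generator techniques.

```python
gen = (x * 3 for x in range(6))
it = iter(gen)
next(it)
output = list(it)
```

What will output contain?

Step 1: Generator produces [0, 3, 6, 9, 12, 15].
Step 2: next(it) consumes first element (0).
Step 3: list(it) collects remaining: [3, 6, 9, 12, 15].
Therefore output = [3, 6, 9, 12, 15].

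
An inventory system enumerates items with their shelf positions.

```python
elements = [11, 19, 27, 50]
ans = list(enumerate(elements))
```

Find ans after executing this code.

Step 1: enumerate pairs each element with its index:
  (0, 11)
  (1, 19)
  (2, 27)
  (3, 50)
Therefore ans = [(0, 11), (1, 19), (2, 27), (3, 50)].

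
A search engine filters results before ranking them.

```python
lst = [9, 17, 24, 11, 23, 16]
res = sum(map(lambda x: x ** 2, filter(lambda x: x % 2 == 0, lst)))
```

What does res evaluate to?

Step 1: Filter even numbers from [9, 17, 24, 11, 23, 16]: [24, 16]
Step 2: Square each: [576, 256]
Step 3: Sum = 832.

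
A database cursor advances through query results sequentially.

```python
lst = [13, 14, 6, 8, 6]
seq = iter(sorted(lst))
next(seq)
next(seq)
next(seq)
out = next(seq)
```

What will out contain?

Step 1: sorted([13, 14, 6, 8, 6]) = [6, 6, 8, 13, 14].
Step 2: Create iterator and skip 3 elements.
Step 3: next() returns 13.
Therefore out = 13.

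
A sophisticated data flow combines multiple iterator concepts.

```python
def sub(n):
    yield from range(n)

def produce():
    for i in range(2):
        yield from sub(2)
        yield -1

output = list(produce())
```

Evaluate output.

Step 1: For each i in range(2):
  i=0: yield from sub(2) -> [0, 1], then yield -1
  i=1: yield from sub(2) -> [0, 1], then yield -1
Therefore output = [0, 1, -1, 0, 1, -1].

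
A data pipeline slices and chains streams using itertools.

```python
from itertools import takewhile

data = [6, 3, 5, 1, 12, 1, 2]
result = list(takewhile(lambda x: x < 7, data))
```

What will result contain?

Step 1: takewhile stops at first element >= 7:
  6 < 7: take
  3 < 7: take
  5 < 7: take
  1 < 7: take
  12 >= 7: stop
Therefore result = [6, 3, 5, 1].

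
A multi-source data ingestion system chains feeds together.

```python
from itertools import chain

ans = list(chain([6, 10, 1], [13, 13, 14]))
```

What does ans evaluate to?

Step 1: chain() concatenates iterables: [6, 10, 1] + [13, 13, 14].
Therefore ans = [6, 10, 1, 13, 13, 14].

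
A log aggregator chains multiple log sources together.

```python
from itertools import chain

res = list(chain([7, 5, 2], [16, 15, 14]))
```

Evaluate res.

Step 1: chain() concatenates iterables: [7, 5, 2] + [16, 15, 14].
Therefore res = [7, 5, 2, 16, 15, 14].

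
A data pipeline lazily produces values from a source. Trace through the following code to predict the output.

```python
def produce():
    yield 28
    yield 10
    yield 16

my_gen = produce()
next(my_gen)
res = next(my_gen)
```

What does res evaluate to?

Step 1: produce() creates a generator.
Step 2: next(my_gen) yields 28 (consumed and discarded).
Step 3: next(my_gen) yields 10, assigned to res.
Therefore res = 10.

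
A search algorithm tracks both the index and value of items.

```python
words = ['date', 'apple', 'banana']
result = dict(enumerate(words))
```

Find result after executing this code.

Step 1: enumerate pairs indices with words:
  0 -> 'date'
  1 -> 'apple'
  2 -> 'banana'
Therefore result = {0: 'date', 1: 'apple', 2: 'banana'}.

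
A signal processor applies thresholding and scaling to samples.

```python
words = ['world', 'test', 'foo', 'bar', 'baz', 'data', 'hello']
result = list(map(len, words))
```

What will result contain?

Step 1: Map len() to each word:
  'world' -> 5
  'test' -> 4
  'foo' -> 3
  'bar' -> 3
  'baz' -> 3
  'data' -> 4
  'hello' -> 5
Therefore result = [5, 4, 3, 3, 3, 4, 5].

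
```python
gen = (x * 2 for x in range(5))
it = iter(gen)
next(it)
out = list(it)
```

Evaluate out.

Step 1: Generator produces [0, 2, 4, 6, 8].
Step 2: next(it) consumes first element (0).
Step 3: list(it) collects remaining: [2, 4, 6, 8].
Therefore out = [2, 4, 6, 8].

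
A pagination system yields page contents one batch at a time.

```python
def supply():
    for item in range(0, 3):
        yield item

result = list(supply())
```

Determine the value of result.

Step 1: The generator yields each value from range(0, 3).
Step 2: list() consumes all yields: [0, 1, 2].
Therefore result = [0, 1, 2].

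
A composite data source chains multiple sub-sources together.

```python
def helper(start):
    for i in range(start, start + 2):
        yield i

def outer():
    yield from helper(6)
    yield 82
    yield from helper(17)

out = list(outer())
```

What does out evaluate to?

Step 1: outer() delegates to helper(6):
  yield 6
  yield 7
Step 2: yield 82
Step 3: Delegates to helper(17):
  yield 17
  yield 18
Therefore out = [6, 7, 82, 17, 18].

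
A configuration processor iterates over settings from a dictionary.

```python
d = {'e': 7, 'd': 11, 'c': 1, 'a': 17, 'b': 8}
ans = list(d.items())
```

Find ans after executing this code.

Step 1: d.items() returns (key, value) pairs in insertion order.
Therefore ans = [('e', 7), ('d', 11), ('c', 1), ('a', 17), ('b', 8)].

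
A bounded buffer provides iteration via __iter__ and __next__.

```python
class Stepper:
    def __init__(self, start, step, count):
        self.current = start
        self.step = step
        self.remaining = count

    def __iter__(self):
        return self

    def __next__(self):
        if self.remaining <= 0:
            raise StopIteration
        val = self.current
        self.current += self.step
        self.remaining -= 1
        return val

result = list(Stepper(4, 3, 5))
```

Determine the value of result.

Step 1: Stepper starts at 4, increments by 3, for 5 steps:
  Yield 4, then current += 3
  Yield 7, then current += 3
  Yield 10, then current += 3
  Yield 13, then current += 3
  Yield 16, then current += 3
Therefore result = [4, 7, 10, 13, 16].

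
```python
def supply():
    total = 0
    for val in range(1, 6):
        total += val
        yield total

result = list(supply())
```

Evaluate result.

Step 1: Generator accumulates running sum:
  val=1: total = 1, yield 1
  val=2: total = 3, yield 3
  val=3: total = 6, yield 6
  val=4: total = 10, yield 10
  val=5: total = 15, yield 15
Therefore result = [1, 3, 6, 10, 15].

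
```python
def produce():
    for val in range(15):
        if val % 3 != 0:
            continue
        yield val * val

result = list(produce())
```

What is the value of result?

Step 1: Only yield val**2 when val is divisible by 3:
  val=0: 0 % 3 == 0, yield 0**2 = 0
  val=3: 3 % 3 == 0, yield 3**2 = 9
  val=6: 6 % 3 == 0, yield 6**2 = 36
  val=9: 9 % 3 == 0, yield 9**2 = 81
  val=12: 12 % 3 == 0, yield 12**2 = 144
Therefore result = [0, 9, 36, 81, 144].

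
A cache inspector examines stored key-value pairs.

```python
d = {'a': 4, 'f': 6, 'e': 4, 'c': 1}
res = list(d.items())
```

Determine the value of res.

Step 1: d.items() returns (key, value) pairs in insertion order.
Therefore res = [('a', 4), ('f', 6), ('e', 4), ('c', 1)].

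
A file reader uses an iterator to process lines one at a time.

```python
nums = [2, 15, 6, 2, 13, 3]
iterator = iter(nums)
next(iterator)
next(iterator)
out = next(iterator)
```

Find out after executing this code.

Step 1: Create iterator over [2, 15, 6, 2, 13, 3].
Step 2: next() consumes 2.
Step 3: next() consumes 15.
Step 4: next() returns 6.
Therefore out = 6.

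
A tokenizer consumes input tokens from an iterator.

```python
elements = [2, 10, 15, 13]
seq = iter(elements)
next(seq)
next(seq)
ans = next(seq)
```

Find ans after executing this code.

Step 1: Create iterator over [2, 10, 15, 13].
Step 2: next() consumes 2.
Step 3: next() consumes 10.
Step 4: next() returns 15.
Therefore ans = 15.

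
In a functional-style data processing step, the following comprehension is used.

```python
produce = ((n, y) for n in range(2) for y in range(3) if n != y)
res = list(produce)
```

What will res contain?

Step 1: Nested generator over range(2) x range(3) where n != y:
  (0, 0): excluded (n == y)
  (0, 1): included
  (0, 2): included
  (1, 0): included
  (1, 1): excluded (n == y)
  (1, 2): included
Therefore res = [(0, 1), (0, 2), (1, 0), (1, 2)].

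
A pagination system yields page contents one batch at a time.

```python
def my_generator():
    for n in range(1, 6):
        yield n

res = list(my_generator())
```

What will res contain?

Step 1: The generator yields each value from range(1, 6).
Step 2: list() consumes all yields: [1, 2, 3, 4, 5].
Therefore res = [1, 2, 3, 4, 5].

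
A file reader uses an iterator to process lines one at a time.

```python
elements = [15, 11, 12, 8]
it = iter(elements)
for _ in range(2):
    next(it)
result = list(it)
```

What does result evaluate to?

Step 1: Create iterator over [15, 11, 12, 8].
Step 2: Advance 2 positions (consuming [15, 11]).
Step 3: list() collects remaining elements: [12, 8].
Therefore result = [12, 8].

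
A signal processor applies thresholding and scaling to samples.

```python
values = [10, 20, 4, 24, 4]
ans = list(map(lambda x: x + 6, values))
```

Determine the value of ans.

Step 1: Apply lambda x: x + 6 to each element:
  10 -> 16
  20 -> 26
  4 -> 10
  24 -> 30
  4 -> 10
Therefore ans = [16, 26, 10, 30, 10].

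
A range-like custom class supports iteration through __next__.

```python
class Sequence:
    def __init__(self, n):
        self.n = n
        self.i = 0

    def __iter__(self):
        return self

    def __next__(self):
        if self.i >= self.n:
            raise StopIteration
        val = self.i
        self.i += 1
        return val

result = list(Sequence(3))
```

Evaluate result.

Step 1: Sequence(3) creates an iterator counting 0 to 2.
Step 2: list() consumes all values: [0, 1, 2].
Therefore result = [0, 1, 2].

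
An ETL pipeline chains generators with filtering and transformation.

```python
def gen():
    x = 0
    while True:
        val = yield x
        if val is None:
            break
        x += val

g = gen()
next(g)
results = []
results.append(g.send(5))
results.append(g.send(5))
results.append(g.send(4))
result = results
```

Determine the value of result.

Step 1: next(g) -> yield 0.
Step 2: send(5) -> x = 5, yield 5.
Step 3: send(5) -> x = 10, yield 10.
Step 4: send(4) -> x = 14, yield 14.
Therefore result = [5, 10, 14].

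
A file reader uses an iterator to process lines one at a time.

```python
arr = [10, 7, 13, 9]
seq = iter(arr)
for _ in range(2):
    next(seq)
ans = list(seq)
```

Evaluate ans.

Step 1: Create iterator over [10, 7, 13, 9].
Step 2: Advance 2 positions (consuming [10, 7]).
Step 3: list() collects remaining elements: [13, 9].
Therefore ans = [13, 9].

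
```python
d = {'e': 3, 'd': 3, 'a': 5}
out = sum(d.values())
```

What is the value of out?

Step 1: d.values() = [3, 3, 5].
Step 2: sum = 11.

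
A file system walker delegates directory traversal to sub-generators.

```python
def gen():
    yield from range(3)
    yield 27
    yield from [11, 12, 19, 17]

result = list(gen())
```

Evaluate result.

Step 1: Trace yields in order:
  yield 0
  yield 1
  yield 2
  yield 27
  yield 11
  yield 12
  yield 19
  yield 17
Therefore result = [0, 1, 2, 27, 11, 12, 19, 17].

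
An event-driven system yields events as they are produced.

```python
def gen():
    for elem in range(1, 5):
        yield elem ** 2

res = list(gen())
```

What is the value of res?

Step 1: For each elem in range(1, 5), yield elem**2:
  elem=1: yield 1**2 = 1
  elem=2: yield 2**2 = 4
  elem=3: yield 3**2 = 9
  elem=4: yield 4**2 = 16
Therefore res = [1, 4, 9, 16].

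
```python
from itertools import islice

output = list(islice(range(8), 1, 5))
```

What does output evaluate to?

Step 1: islice(range(8), 1, 5) takes elements at indices [1, 5).
Step 2: Elements: [1, 2, 3, 4].
Therefore output = [1, 2, 3, 4].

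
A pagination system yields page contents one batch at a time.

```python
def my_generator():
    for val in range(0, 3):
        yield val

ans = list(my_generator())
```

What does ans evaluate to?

Step 1: The generator yields each value from range(0, 3).
Step 2: list() consumes all yields: [0, 1, 2].
Therefore ans = [0, 1, 2].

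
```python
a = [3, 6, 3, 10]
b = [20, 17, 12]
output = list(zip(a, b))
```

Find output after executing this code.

Step 1: zip stops at shortest (len(a)=4, len(b)=3):
  Index 0: (3, 20)
  Index 1: (6, 17)
  Index 2: (3, 12)
Step 2: Last element of a (10) has no pair, dropped.
Therefore output = [(3, 20), (6, 17), (3, 12)].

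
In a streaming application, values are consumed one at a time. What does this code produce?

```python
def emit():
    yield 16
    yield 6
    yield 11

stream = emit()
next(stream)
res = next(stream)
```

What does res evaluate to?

Step 1: emit() creates a generator.
Step 2: next(stream) yields 16 (consumed and discarded).
Step 3: next(stream) yields 6, assigned to res.
Therefore res = 6.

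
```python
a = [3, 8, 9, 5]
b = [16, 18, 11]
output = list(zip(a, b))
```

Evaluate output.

Step 1: zip stops at shortest (len(a)=4, len(b)=3):
  Index 0: (3, 16)
  Index 1: (8, 18)
  Index 2: (9, 11)
Step 2: Last element of a (5) has no pair, dropped.
Therefore output = [(3, 16), (8, 18), (9, 11)].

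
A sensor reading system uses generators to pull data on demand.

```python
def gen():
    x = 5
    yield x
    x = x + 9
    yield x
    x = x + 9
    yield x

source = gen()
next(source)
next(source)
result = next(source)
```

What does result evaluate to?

Step 1: Trace through generator execution:
  Yield 1: x starts at 5, yield 5
  Yield 2: x = 5 + 9 = 14, yield 14
  Yield 3: x = 14 + 9 = 23, yield 23
Step 2: First next() gets 5, second next() gets the second value, third next() yields 23.
Therefore result = 23.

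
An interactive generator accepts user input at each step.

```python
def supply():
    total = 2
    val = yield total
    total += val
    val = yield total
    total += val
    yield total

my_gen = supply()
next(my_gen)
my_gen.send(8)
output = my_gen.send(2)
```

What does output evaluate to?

Step 1: next() -> yield total=2.
Step 2: send(8) -> val=8, total = 2+8 = 10, yield 10.
Step 3: send(2) -> val=2, total = 10+2 = 12, yield 12.
Therefore output = 12.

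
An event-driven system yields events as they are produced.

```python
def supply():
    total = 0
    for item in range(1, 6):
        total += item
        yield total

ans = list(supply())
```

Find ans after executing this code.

Step 1: Generator accumulates running sum:
  item=1: total = 1, yield 1
  item=2: total = 3, yield 3
  item=3: total = 6, yield 6
  item=4: total = 10, yield 10
  item=5: total = 15, yield 15
Therefore ans = [1, 3, 6, 10, 15].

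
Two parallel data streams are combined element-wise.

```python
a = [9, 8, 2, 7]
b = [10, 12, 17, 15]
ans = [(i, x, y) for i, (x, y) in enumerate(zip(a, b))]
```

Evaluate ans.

Step 1: enumerate(zip(a, b)) gives index with paired elements:
  i=0: (9, 10)
  i=1: (8, 12)
  i=2: (2, 17)
  i=3: (7, 15)
Therefore ans = [(0, 9, 10), (1, 8, 12), (2, 2, 17), (3, 7, 15)].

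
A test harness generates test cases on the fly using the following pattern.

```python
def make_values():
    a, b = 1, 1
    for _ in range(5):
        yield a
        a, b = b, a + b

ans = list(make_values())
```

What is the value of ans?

Step 1: Fibonacci-like sequence starting with a=1, b=1:
  Iteration 1: yield a=1, then a,b = 1,2
  Iteration 2: yield a=1, then a,b = 2,3
  Iteration 3: yield a=2, then a,b = 3,5
  Iteration 4: yield a=3, then a,b = 5,8
  Iteration 5: yield a=5, then a,b = 8,13
Therefore ans = [1, 1, 2, 3, 5].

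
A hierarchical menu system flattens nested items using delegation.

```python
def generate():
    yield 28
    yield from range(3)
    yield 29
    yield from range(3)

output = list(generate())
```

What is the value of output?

Step 1: Trace yields in order:
  yield 28
  yield 0
  yield 1
  yield 2
  yield 29
  yield 0
  yield 1
  yield 2
Therefore output = [28, 0, 1, 2, 29, 0, 1, 2].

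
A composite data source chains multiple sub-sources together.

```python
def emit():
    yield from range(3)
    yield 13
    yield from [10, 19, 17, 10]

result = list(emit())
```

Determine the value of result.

Step 1: Trace yields in order:
  yield 0
  yield 1
  yield 2
  yield 13
  yield 10
  yield 19
  yield 17
  yield 10
Therefore result = [0, 1, 2, 13, 10, 19, 17, 10].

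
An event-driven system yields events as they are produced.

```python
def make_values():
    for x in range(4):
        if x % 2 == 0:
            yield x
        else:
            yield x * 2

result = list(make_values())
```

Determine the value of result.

Step 1: For each x in range(4), yield x if even, else x*2:
  x=0 (even): yield 0
  x=1 (odd): yield 1*2 = 2
  x=2 (even): yield 2
  x=3 (odd): yield 3*2 = 6
Therefore result = [0, 2, 2, 6].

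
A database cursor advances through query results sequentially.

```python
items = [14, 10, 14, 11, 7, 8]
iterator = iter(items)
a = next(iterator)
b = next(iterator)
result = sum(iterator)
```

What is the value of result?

Step 1: Create iterator over [14, 10, 14, 11, 7, 8].
Step 2: a = next() = 14, b = next() = 10.
Step 3: sum() of remaining [14, 11, 7, 8] = 40.
Therefore result = 40.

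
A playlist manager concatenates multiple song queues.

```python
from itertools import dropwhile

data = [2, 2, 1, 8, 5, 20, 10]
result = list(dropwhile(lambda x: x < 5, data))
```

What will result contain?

Step 1: dropwhile drops elements while < 5:
  2 < 5: dropped
  2 < 5: dropped
  1 < 5: dropped
  8: kept (dropping stopped)
Step 2: Remaining elements kept regardless of condition.
Therefore result = [8, 5, 20, 10].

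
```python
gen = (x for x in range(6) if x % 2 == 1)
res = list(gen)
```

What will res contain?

Step 1: Filter range(6) keeping only odd values:
  x=0: even, excluded
  x=1: odd, included
  x=2: even, excluded
  x=3: odd, included
  x=4: even, excluded
  x=5: odd, included
Therefore res = [1, 3, 5].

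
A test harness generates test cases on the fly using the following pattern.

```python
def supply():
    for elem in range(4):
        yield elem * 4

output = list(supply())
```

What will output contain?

Step 1: For each elem in range(4), yield elem * 4:
  elem=0: yield 0 * 4 = 0
  elem=1: yield 1 * 4 = 4
  elem=2: yield 2 * 4 = 8
  elem=3: yield 3 * 4 = 12
Therefore output = [0, 4, 8, 12].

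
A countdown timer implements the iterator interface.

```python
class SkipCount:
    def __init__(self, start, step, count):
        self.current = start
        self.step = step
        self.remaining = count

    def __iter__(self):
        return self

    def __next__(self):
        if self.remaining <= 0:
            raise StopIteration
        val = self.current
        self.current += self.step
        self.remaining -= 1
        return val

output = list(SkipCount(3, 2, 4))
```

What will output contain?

Step 1: SkipCount starts at 3, increments by 2, for 4 steps:
  Yield 3, then current += 2
  Yield 5, then current += 2
  Yield 7, then current += 2
  Yield 9, then current += 2
Therefore output = [3, 5, 7, 9].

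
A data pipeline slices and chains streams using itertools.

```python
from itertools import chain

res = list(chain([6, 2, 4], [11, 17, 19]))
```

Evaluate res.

Step 1: chain() concatenates iterables: [6, 2, 4] + [11, 17, 19].
Therefore res = [6, 2, 4, 11, 17, 19].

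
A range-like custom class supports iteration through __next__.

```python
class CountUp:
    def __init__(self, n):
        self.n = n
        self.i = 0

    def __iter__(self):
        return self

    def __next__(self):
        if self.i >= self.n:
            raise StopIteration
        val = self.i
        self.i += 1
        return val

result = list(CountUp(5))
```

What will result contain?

Step 1: CountUp(5) creates an iterator counting 0 to 4.
Step 2: list() consumes all values: [0, 1, 2, 3, 4].
Therefore result = [0, 1, 2, 3, 4].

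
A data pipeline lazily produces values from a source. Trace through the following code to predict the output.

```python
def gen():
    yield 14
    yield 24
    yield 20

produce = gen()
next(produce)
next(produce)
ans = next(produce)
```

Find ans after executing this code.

Step 1: gen() creates a generator.
Step 2: next(produce) yields 14 (consumed and discarded).
Step 3: next(produce) yields 24 (consumed and discarded).
Step 4: next(produce) yields 20, assigned to ans.
Therefore ans = 20.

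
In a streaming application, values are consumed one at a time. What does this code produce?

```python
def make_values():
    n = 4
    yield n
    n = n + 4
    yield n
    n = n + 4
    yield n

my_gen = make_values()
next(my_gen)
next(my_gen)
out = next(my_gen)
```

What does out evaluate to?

Step 1: Trace through generator execution:
  Yield 1: n starts at 4, yield 4
  Yield 2: n = 4 + 4 = 8, yield 8
  Yield 3: n = 8 + 4 = 12, yield 12
Step 2: First next() gets 4, second next() gets the second value, third next() yields 12.
Therefore out = 12.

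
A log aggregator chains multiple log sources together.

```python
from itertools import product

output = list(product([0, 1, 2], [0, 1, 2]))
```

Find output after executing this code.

Step 1: product([0, 1, 2], [0, 1, 2]) gives all pairs:
  (0, 0)
  (0, 1)
  (0, 2)
  (1, 0)
  (1, 1)
  (1, 2)
  (2, 0)
  (2, 1)
  (2, 2)
Therefore output = [(0, 0), (0, 1), (0, 2), (1, 0), (1, 1), (1, 2), (2, 0), (2, 1), (2, 2)].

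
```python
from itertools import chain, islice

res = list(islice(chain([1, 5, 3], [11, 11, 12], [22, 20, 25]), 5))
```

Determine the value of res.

Step 1: chain([1, 5, 3], [11, 11, 12], [22, 20, 25]) = [1, 5, 3, 11, 11, 12, 22, 20, 25].
Step 2: islice takes first 5 elements: [1, 5, 3, 11, 11].
Therefore res = [1, 5, 3, 11, 11].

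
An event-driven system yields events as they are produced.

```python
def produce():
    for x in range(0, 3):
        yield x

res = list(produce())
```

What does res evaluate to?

Step 1: The generator yields each value from range(0, 3).
Step 2: list() consumes all yields: [0, 1, 2].
Therefore res = [0, 1, 2].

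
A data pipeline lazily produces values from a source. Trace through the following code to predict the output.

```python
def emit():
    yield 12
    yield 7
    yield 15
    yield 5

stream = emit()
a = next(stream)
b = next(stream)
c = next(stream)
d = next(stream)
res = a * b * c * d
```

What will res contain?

Step 1: Create generator and consume all values:
  a = next(stream) = 12
  b = next(stream) = 7
  c = next(stream) = 15
  d = next(stream) = 5
Step 2: res = 12 * 7 * 15 * 5 = 6300.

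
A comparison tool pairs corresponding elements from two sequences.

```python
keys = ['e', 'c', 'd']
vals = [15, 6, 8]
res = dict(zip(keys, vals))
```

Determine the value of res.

Step 1: zip pairs keys with values:
  'e' -> 15
  'c' -> 6
  'd' -> 8
Therefore res = {'e': 15, 'c': 6, 'd': 8}.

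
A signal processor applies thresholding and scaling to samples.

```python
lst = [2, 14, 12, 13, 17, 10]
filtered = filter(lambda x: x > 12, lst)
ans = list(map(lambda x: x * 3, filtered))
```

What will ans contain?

Step 1: Filter lst for elements > 12:
  2: removed
  14: kept
  12: removed
  13: kept
  17: kept
  10: removed
Step 2: Map x * 3 on filtered [14, 13, 17]:
  14 -> 42
  13 -> 39
  17 -> 51
Therefore ans = [42, 39, 51].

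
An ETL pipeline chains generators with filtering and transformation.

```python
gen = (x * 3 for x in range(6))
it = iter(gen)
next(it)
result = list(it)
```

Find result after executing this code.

Step 1: Generator produces [0, 3, 6, 9, 12, 15].
Step 2: next(it) consumes first element (0).
Step 3: list(it) collects remaining: [3, 6, 9, 12, 15].
Therefore result = [3, 6, 9, 12, 15].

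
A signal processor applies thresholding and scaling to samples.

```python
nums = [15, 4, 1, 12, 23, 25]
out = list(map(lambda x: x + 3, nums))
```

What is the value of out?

Step 1: Apply lambda x: x + 3 to each element:
  15 -> 18
  4 -> 7
  1 -> 4
  12 -> 15
  23 -> 26
  25 -> 28
Therefore out = [18, 7, 4, 15, 26, 28].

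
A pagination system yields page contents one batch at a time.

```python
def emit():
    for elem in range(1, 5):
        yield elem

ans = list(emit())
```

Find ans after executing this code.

Step 1: The generator yields each value from range(1, 5).
Step 2: list() consumes all yields: [1, 2, 3, 4].
Therefore ans = [1, 2, 3, 4].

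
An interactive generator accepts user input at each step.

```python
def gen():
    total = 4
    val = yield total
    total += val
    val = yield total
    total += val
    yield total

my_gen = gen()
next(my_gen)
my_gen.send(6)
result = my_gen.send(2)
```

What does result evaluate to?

Step 1: next() -> yield total=4.
Step 2: send(6) -> val=6, total = 4+6 = 10, yield 10.
Step 3: send(2) -> val=2, total = 10+2 = 12, yield 12.
Therefore result = 12.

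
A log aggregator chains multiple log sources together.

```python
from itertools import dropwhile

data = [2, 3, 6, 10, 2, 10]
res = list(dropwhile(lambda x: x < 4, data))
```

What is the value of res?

Step 1: dropwhile drops elements while < 4:
  2 < 4: dropped
  3 < 4: dropped
  6: kept (dropping stopped)
Step 2: Remaining elements kept regardless of condition.
Therefore res = [6, 10, 2, 10].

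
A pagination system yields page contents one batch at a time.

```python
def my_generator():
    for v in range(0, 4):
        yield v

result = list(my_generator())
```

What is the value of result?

Step 1: The generator yields each value from range(0, 4).
Step 2: list() consumes all yields: [0, 1, 2, 3].
Therefore result = [0, 1, 2, 3].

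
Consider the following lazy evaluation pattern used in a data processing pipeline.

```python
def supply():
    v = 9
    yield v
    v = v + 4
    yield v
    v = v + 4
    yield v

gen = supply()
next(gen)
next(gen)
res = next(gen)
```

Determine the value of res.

Step 1: Trace through generator execution:
  Yield 1: v starts at 9, yield 9
  Yield 2: v = 9 + 4 = 13, yield 13
  Yield 3: v = 13 + 4 = 17, yield 17
Step 2: First next() gets 9, second next() gets the second value, third next() yields 17.
Therefore res = 17.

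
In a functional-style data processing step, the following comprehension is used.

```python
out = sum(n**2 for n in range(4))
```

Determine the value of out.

Step 1: Compute n**2 for each n in range(4):
  n=0: 0**2 = 0
  n=1: 1**2 = 1
  n=2: 2**2 = 4
  n=3: 3**2 = 9
Step 2: sum = 0 + 1 + 4 + 9 = 14.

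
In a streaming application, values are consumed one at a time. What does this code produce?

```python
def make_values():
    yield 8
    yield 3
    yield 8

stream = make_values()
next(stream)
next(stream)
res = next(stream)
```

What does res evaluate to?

Step 1: make_values() creates a generator.
Step 2: next(stream) yields 8 (consumed and discarded).
Step 3: next(stream) yields 3 (consumed and discarded).
Step 4: next(stream) yields 8, assigned to res.
Therefore res = 8.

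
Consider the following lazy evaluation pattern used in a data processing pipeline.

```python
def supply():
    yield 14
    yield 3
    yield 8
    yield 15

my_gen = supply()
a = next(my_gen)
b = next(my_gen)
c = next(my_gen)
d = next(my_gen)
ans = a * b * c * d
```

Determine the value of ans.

Step 1: Create generator and consume all values:
  a = next(my_gen) = 14
  b = next(my_gen) = 3
  c = next(my_gen) = 8
  d = next(my_gen) = 15
Step 2: ans = 14 * 3 * 8 * 15 = 5040.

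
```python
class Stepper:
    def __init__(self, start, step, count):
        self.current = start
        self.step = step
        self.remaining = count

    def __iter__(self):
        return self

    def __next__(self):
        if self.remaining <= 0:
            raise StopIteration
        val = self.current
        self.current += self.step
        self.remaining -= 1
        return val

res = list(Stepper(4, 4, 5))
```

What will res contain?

Step 1: Stepper starts at 4, increments by 4, for 5 steps:
  Yield 4, then current += 4
  Yield 8, then current += 4
  Yield 12, then current += 4
  Yield 16, then current += 4
  Yield 20, then current += 4
Therefore res = [4, 8, 12, 16, 20].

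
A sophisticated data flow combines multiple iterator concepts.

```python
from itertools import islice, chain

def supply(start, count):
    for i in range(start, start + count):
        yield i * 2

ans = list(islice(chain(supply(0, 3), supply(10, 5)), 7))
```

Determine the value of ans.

Step 1: supply(0, 3) yields [0, 2, 4].
Step 2: supply(10, 5) yields [20, 22, 24, 26, 28].
Step 3: chain concatenates: [0, 2, 4, 20, 22, 24, 26, 28].
Step 4: islice takes first 7: [0, 2, 4, 20, 22, 24, 26].
Therefore ans = [0, 2, 4, 20, 22, 24, 26].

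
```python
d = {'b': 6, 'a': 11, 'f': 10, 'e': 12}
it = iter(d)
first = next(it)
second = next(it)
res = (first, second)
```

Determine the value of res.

Step 1: iter(d) iterates over keys: ['b', 'a', 'f', 'e'].
Step 2: first = next(it) = 'b', second = next(it) = 'a'.
Therefore res = ('b', 'a').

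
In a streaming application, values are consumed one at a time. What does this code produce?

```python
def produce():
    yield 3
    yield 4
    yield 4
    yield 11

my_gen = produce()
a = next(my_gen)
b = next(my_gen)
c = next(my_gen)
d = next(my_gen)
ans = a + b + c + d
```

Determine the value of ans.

Step 1: Create generator and consume all values:
  a = next(my_gen) = 3
  b = next(my_gen) = 4
  c = next(my_gen) = 4
  d = next(my_gen) = 11
Step 2: ans = 3 + 4 + 4 + 11 = 22.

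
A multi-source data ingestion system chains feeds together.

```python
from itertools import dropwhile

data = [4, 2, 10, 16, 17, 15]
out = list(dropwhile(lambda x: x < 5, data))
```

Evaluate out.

Step 1: dropwhile drops elements while < 5:
  4 < 5: dropped
  2 < 5: dropped
  10: kept (dropping stopped)
Step 2: Remaining elements kept regardless of condition.
Therefore out = [10, 16, 17, 15].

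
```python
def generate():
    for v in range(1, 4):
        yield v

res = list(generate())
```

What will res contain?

Step 1: The generator yields each value from range(1, 4).
Step 2: list() consumes all yields: [1, 2, 3].
Therefore res = [1, 2, 3].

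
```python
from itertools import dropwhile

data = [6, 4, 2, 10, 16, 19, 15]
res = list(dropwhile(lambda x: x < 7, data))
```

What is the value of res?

Step 1: dropwhile drops elements while < 7:
  6 < 7: dropped
  4 < 7: dropped
  2 < 7: dropped
  10: kept (dropping stopped)
Step 2: Remaining elements kept regardless of condition.
Therefore res = [10, 16, 19, 15].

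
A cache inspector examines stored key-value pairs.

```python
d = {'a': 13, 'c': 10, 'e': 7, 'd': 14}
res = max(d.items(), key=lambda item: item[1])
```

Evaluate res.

Step 1: Find item with maximum value:
  ('a', 13)
  ('c', 10)
  ('e', 7)
  ('d', 14)
Step 2: Maximum value is 14 at key 'd'.
Therefore res = ('d', 14).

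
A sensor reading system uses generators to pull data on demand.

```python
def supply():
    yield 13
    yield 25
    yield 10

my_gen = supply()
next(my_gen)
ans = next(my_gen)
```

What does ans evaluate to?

Step 1: supply() creates a generator.
Step 2: next(my_gen) yields 13 (consumed and discarded).
Step 3: next(my_gen) yields 25, assigned to ans.
Therefore ans = 25.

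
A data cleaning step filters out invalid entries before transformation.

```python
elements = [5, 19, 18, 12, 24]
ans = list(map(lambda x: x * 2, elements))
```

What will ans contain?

Step 1: Apply lambda x: x * 2 to each element:
  5 -> 10
  19 -> 38
  18 -> 36
  12 -> 24
  24 -> 48
Therefore ans = [10, 38, 36, 24, 48].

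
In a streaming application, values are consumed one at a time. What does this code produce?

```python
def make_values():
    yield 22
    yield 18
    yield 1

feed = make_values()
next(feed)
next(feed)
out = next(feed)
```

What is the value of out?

Step 1: make_values() creates a generator.
Step 2: next(feed) yields 22 (consumed and discarded).
Step 3: next(feed) yields 18 (consumed and discarded).
Step 4: next(feed) yields 1, assigned to out.
Therefore out = 1.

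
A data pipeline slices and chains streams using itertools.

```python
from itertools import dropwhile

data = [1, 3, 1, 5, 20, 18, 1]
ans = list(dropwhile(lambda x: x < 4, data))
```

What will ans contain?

Step 1: dropwhile drops elements while < 4:
  1 < 4: dropped
  3 < 4: dropped
  1 < 4: dropped
  5: kept (dropping stopped)
Step 2: Remaining elements kept regardless of condition.
Therefore ans = [5, 20, 18, 1].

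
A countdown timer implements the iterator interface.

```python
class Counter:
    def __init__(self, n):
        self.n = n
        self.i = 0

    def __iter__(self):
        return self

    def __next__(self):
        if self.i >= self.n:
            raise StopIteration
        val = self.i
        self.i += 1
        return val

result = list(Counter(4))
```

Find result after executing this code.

Step 1: Counter(4) creates an iterator counting 0 to 3.
Step 2: list() consumes all values: [0, 1, 2, 3].
Therefore result = [0, 1, 2, 3].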